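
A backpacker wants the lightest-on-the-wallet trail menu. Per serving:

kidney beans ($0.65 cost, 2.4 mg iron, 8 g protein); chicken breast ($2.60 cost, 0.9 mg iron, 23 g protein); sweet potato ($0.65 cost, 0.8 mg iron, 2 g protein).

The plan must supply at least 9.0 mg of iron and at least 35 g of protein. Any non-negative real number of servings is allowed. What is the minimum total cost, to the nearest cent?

$2.84

For a min-cost LP with two ≥-constraints, a basic feasible solution has at most two positive variables.
kidney beans only: max(9.0/2.4, 35/8) = 4.375 servings → $2.84.
chicken breast only: max(9.0/0.9, 35/23) = 10 servings → $26.00.
sweet potato only: max(9.0/0.8, 35/2) = 17.5 servings → $11.38.
kidney beans + chicken breast with both tight: 3.656 servings and 0.25 servings → $3.03.
kidney beans + sweet potato: intersection lies outside the first quadrant.
chicken breast + sweet potato with both tight: 0.6024 servings and 10.57 servings → $8.44.
So the least-cost plan costs $2.84.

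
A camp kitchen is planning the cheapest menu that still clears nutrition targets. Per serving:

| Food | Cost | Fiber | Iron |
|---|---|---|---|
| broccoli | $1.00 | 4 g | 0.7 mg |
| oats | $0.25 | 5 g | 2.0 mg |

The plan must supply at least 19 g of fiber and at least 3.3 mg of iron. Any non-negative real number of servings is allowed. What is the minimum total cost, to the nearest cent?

$0.95

For a min-cost LP with two ≥-constraints, a basic feasible solution has at most two positive variables.
broccoli only: max(19/4, 3.3/0.7) = 4.75 servings → $4.75.
oats only: max(19/5, 3.3/2.0) = 3.8 servings → $0.95.
broccoli + oats with both targets exact would need a negative amount; discard.
Cheapest feasible corner: $0.95.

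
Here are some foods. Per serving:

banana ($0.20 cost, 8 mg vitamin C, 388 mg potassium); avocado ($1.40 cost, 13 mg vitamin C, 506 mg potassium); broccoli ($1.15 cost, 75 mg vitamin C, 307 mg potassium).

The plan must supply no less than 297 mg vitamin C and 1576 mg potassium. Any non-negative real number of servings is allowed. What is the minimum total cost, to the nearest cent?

For a min-cost LP with two ≥-constraints, a basic feasible solution has at most two positive variables.
banana only: max(297/8, 1576/388) = 37.12 servings → $7.42.
avocado only: max(297/13, 1576/506) = 22.85 servings → $31.98.
broccoli only: max(297/75, 1576/307) = 5.134 servings → $5.90.
banana + avocado: intersection lies outside the first quadrant.
banana + broccoli with both tight: 1.014 servings and 3.852 servings → $4.63.
avocado + broccoli with both tight: 0.7957 servings and 3.822 servings → $5.51.
So the least-cost plan costs $4.63.

$4.63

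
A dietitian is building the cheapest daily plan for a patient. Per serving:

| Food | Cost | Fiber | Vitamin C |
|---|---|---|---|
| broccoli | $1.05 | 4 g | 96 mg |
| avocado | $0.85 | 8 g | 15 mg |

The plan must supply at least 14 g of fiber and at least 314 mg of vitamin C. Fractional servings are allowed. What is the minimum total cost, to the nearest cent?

$3.52

Check every corner: each single food scaled to meet both minima, and each pair solved so both constraints bind.
broccoli only: max(14/4, 314/96) = 3.5 servings → $3.67.
avocado only: max(14/8, 314/15) = 20.93 servings → $17.79.
broccoli + avocado with both tight: 3.251 servings and 0.1243 servings → $3.52.
The minimum over all feasible corners is $3.52.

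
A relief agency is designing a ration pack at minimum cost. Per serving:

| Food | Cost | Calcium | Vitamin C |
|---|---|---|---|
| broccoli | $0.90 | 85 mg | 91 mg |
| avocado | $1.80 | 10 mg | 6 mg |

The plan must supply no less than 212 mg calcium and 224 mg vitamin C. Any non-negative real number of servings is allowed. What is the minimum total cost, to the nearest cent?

This is a tiny linear program; its minimum lies at a vertex of the feasible set. List the vertices and price them.
broccoli only: max(212/85, 224/91) = 2.494 servings → $2.24.
avocado only: max(212/10, 224/6) = 37.33 servings → $67.20.
broccoli + avocado with both tight: 2.42 servings and 0.63 servings → $3.31.
So the least-cost plan costs $2.24.

$2.24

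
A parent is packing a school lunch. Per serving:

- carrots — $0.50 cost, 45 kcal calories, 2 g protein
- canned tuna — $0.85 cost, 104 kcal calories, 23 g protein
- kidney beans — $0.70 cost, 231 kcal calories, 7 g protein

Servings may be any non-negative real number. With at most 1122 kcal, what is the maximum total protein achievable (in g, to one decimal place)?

248.1 g

Protein per kcal: canned tuna 0.2212, carrots 0.04444, kidney beans 0.0303.
With no serving limits, spend the whole calories allowance on canned tuna: 1122 kcal / 104 kcal × 23 g = 248.1 g.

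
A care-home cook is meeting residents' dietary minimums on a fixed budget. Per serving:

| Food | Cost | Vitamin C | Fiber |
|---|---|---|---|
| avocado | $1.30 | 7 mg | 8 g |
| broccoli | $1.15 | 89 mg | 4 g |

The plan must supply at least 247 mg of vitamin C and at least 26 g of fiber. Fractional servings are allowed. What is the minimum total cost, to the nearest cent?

Compare the cost at each extreme point of the feasible region.
avocado only: max(247/7, 26/8) = 35.29 servings → $45.87.
broccoli only: max(247/89, 26/4) = 6.5 servings → $7.47.
avocado + broccoli with both tight: 1.939 servings and 2.623 servings → $5.54.
So the least-cost plan costs $5.54.

$5.54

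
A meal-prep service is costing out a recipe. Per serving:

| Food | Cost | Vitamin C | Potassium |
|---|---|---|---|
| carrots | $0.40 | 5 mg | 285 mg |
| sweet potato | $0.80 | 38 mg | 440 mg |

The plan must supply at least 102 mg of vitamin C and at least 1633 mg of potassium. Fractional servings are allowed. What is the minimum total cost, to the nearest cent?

At the optimum either one food covers both requirements or two foods hit both targets exactly; no other combination can be cheaper.
carrots only: max(102/5, 1633/285) = 20.4 servings → $8.16.
sweet potato only: max(102/38, 1633/440) = 3.711 servings → $2.97.
carrots + sweet potato with both tight: 1.99 servings and 2.422 servings → $2.73.
The minimum over all feasible corners is $2.73.

$2.73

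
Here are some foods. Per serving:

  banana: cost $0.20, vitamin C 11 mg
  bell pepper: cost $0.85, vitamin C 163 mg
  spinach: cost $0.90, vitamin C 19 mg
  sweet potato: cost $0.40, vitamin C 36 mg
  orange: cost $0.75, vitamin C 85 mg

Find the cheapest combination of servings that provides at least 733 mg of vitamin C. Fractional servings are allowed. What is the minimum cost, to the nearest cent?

$3.82

Cost per mg of vitamin C: bell pepper $0.0052, orange $0.0088, sweet potato $0.0111, banana $0.0182, spinach $0.0474.
With no serving limits, use only bell pepper: 733 mg / 163 mg = 4.497 servings × $0.85 = $3.82.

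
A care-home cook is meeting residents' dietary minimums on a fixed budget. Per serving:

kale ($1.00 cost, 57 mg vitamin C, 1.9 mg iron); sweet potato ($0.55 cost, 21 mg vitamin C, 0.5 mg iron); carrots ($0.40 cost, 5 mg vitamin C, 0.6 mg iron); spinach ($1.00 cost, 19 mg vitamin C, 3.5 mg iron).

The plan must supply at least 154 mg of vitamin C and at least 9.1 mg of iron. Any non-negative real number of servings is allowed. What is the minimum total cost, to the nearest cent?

The cheapest plan sits at a corner of the feasible region — with two constraints it uses at most two foods.
kale only: max(154/57, 9.1/1.9) = 4.789 servings → $4.79.
sweet potato only: max(154/21, 9.1/0.5) = 18.2 servings → $10.01.
carrots only: max(154/5, 9.1/0.6) = 30.8 servings → $12.32.
spinach only: max(154/19, 9.1/3.5) = 8.105 servings → $8.11.
kale + sweet potato: the both-tight solution has a negative serving — not a feasible corner.
kale + carrots with both tight: 1.899 servings and 9.154 servings → $5.56.
kale + spinach with both tight: 2.241 servings and 1.384 servings → $3.62.
sweet potato + carrots with both tight: 4.644 servings and 11.3 servings → $7.07.
sweet potato + spinach with both tight: 5.72 servings and 1.783 servings → $4.93.
carrots + spinach: intersection lies outside the first quadrant.
So the least-cost plan costs $3.62.

$3.62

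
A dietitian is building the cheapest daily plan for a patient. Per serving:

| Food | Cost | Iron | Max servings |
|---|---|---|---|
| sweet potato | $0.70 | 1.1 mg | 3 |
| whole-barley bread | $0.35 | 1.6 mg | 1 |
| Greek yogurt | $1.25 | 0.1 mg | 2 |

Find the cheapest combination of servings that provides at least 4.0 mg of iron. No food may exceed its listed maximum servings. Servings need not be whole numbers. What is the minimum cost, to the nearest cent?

$1.88

Cost per mg of iron: whole-barley bread $0.2188, sweet potato $0.6364, Greek yogurt $12.5000.
Take 1 serving of whole-barley bread: +1.6 mg iron for $0.35 (total $0.35, still need 2.4 mg).
Take 2.182 servings of sweet potato: +2.4 mg iron for $1.53 (total $1.88, still need 0.0 mg).
Greedy by cheapest-per-mg is optimal for a single linear constraint, so the minimum cost is $1.88.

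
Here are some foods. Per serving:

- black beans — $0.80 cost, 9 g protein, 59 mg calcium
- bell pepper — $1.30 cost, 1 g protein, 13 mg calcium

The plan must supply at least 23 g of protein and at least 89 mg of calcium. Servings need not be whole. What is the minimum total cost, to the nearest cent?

$2.04

black beans only: max(23/9, 89/59) = 2.556 servings → $2.04.
bell pepper only: max(23/1, 89/13) = 23 servings → $29.90.
black beans + bell pepper with both targets exact would need a negative amount; discard.
The minimum over all feasible corners is $2.04.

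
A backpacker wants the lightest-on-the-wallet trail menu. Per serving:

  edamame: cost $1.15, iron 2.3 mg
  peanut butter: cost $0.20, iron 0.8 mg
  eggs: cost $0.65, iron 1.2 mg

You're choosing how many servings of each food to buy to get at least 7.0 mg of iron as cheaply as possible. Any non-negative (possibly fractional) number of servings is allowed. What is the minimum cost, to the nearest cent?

Cost per mg of iron: peanut butter $0.2500, edamame $0.5000, eggs $0.5417.
With no serving limits, use only peanut butter: 7.0 mg / 0.8 mg = 8.75 servings × $0.20 = $1.75.

$1.75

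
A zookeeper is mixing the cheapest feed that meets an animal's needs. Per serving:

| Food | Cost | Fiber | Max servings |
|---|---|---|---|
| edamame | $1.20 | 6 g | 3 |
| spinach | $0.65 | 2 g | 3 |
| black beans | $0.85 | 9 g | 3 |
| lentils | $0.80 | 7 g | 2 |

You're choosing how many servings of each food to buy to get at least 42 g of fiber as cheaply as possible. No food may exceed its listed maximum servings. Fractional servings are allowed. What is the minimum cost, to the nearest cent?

Cost per g of fiber: black beans $0.0944, lentils $0.1143, edamame $0.2000, spinach $0.3250.
Take 3 servings of black beans: +27.0 g fiber for $2.55 (total $2.55, still need 15.0 g).
Take 2 servings of lentils: +14.0 g fiber for $1.60 (total $4.15, still need 1.0 g).
Take 0.1667 servings of edamame: +1.0 g fiber for $0.20 (total $4.35, still need 0.0 g).
Greedy by cheapest-per-g is optimal for a single linear constraint, so the minimum cost is $4.35.

$4.35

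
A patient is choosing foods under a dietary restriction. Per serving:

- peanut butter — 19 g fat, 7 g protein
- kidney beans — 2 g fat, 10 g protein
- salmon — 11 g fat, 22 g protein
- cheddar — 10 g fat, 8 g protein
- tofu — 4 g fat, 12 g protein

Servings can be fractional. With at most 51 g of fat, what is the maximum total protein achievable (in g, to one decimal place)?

Protein per g fat: kidney beans 5, tofu 3, salmon 2, cheddar 0.8, peanut butter 0.3684.
With no serving limits, spend the whole fat allowance on kidney beans: 51 g / 2 g × 10 g = 255.0 g.

255.0 g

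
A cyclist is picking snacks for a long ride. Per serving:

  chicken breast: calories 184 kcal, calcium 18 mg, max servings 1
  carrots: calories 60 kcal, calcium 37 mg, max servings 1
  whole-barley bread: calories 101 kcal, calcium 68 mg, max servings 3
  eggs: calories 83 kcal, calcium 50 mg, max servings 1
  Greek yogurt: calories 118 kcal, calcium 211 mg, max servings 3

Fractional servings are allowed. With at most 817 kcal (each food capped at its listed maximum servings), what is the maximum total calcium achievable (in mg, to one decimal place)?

Calcium per kcal: Greek yogurt 1.788, whole-barley bread 0.6733, carrots 0.6167, eggs 0.6024, chicken breast 0.09783.
Take 3 servings of Greek yogurt: uses 354 kcal, +633.0 mg calcium (running total 633.0 mg).
Take 3 servings of whole-barley bread: uses 303 kcal, +204.0 mg calcium (running total 837.0 mg).
Take 1 serving of carrots: uses 60 kcal, +37.0 mg calcium (running total 874.0 mg).
Take 1 serving of eggs: uses 83 kcal, +50.0 mg calcium (running total 924.0 mg).
Take 0.09239 servings of chicken breast: uses 17 kcal, +1.7 mg calcium (running total 925.7 mg).
Filling greedily by calcium-per-kcal is optimal for one linear limit, giving 925.7 mg.

925.7 mg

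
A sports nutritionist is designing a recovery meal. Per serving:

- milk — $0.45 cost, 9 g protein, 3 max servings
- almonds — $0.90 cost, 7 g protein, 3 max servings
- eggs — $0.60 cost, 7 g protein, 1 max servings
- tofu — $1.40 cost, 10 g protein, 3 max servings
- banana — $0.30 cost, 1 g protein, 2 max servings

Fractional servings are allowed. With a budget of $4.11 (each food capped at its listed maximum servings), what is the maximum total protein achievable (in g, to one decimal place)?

50.8 g

Protein per dollar: milk 20, eggs 11.67, almonds 7.778, tofu 7.143, banana 3.333.
Take 3 servings of milk: spends $1.35, +27.0 g protein (running total 27.0 g).
Take 1 serving of eggs: spends $0.60, +7.0 g protein (running total 34.0 g).
Take 2.4 servings of almonds: spends $2.16, +16.8 g protein (running total 50.8 g).
Greedy by best ratio exhausts the cost allowance optimally: 50.8 g.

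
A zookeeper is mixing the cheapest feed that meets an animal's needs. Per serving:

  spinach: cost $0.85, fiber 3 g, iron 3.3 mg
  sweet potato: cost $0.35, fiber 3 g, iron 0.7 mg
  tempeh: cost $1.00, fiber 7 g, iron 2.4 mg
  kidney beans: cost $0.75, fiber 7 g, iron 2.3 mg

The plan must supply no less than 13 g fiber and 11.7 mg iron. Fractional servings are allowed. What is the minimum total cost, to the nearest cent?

$3.09

spinach only: max(13/3, 11.7/3.3) = 4.333 servings → $3.68.
sweet potato only: max(13/3, 11.7/0.7) = 16.71 servings → $5.85.
tempeh only: max(13/7, 11.7/2.4) = 4.875 servings → $4.88.
kidney beans only: max(13/7, 11.7/2.3) = 5.087 servings → $3.82.
spinach + sweet potato with both tight: 3.333 servings and 1 serving → $3.18.
spinach + tempeh with both tight: 3.189 servings and 0.4906 servings → $3.20.
spinach + kidney beans with both tight: 3.21 servings and 0.4815 servings → $3.09.
sweet potato + tempeh: intersection lies outside the first quadrant.
sweet potato + kidney beans: intersection lies outside the first quadrant.
tempeh + kidney beans: the both-tight solution has a negative serving — not a feasible corner.
So the least-cost plan costs $3.09.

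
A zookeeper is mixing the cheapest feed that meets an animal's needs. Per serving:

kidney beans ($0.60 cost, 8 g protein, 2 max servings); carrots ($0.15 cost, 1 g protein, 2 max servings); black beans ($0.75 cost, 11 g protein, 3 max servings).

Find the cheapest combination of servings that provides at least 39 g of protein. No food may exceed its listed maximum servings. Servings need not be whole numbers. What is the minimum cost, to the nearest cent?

Cost per g of protein: black beans $0.0682, kidney beans $0.0750, carrots $0.1500.
Take 3 servings of black beans: +33.0 g protein for $2.25 (total $2.25, still need 6.0 g).
Take 0.75 servings of kidney beans: +6.0 g protein for $0.45 (total $2.70, still need 0.0 g).
Greedy by cheapest-per-g is optimal for a single linear constraint, so the minimum cost is $2.70.

$2.70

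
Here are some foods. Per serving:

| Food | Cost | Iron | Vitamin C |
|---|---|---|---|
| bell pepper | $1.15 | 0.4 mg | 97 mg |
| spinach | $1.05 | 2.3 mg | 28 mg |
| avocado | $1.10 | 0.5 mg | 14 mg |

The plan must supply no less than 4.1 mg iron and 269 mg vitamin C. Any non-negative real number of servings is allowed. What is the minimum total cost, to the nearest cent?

For a min-cost LP with two ≥-constraints, a basic feasible solution has at most two positive variables.
bell pepper only: max(4.1/0.4, 269/97) = 10.25 servings → $11.79.
spinach only: max(4.1/2.3, 269/28) = 9.607 servings → $10.09.
avocado only: max(4.1/0.5, 269/14) = 19.21 servings → $21.14.
bell pepper + spinach with both tight: 2.378 servings and 1.369 servings → $4.17.
bell pepper + avocado with both tight: 1.797 servings and 6.762 servings → $9.51.
spinach + avocado: the both-tight solution has a negative serving — not a feasible corner.
So the least-cost plan costs $4.17.

$4.17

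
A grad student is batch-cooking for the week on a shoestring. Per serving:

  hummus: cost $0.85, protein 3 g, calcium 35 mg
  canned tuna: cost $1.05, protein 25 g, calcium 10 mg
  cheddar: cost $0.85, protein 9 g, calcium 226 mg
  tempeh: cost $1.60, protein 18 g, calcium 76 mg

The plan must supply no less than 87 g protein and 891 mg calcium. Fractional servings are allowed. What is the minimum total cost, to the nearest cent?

An LP optimum is at a vertex; with two nutrient constraints at most two foods are used. Check each candidate.
hummus only: max(87/3, 891/35) = 29 servings → $24.65.
canned tuna only: max(87/25, 891/10) = 89.1 servings → $93.56.
cheddar only: max(87/9, 891/226) = 9.667 servings → $8.22.
tempeh only: max(87/18, 891/76) = 11.72 servings → $18.76.
hummus + canned tuna with both tight: 25.33 servings and 0.4402 servings → $21.99.
hummus + cheddar: the both-tight solution has a negative serving — not a feasible corner.
hummus + tempeh with both tight: 23.45 servings and 0.9254 servings → $21.41.
canned tuna + cheddar with both tight: 2.094 servings and 3.85 servings → $5.47.
canned tuna + tempeh: intersection lies outside the first quadrant.
cheddar + tempeh with both tight: 2.785 servings and 3.441 servings → $7.87.
So the least-cost plan costs $5.47.

$5.47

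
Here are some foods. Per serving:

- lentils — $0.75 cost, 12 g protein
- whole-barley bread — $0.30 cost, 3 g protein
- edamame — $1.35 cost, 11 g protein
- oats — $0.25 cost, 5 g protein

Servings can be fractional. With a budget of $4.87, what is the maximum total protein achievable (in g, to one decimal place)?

Protein per dollar: oats 20, lentils 16, whole-barley bread 10, edamame 8.148.
With no serving limits, spend the whole cost allowance on oats: $4.87 / $0.25 × 5 g = 97.4 g.

97.4 g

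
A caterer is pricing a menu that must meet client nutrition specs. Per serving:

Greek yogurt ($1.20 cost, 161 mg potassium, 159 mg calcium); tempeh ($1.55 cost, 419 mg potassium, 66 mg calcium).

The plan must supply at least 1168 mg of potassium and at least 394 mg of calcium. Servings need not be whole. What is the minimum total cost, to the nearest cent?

$5.27

Greek yogurt only: max(1168/161, 394/159) = 7.255 servings → $8.71.
tempeh only: max(1168/419, 394/66) = 5.97 servings → $9.25.
Greek yogurt + tempeh with both tight: 1.572 servings and 2.184 servings → $5.27.
The minimum over all feasible corners is $5.27.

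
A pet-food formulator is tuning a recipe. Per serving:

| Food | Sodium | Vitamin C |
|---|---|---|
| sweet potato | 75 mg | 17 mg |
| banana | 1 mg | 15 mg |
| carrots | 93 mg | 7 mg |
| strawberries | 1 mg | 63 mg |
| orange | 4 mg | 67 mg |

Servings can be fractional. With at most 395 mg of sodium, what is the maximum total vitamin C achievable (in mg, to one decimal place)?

24885.0 mg

Vitamin C per mg sodium: strawberries 63, orange 16.75, banana 15, sweet potato 0.2267, carrots 0.07527.
With no serving limits, spend the whole sodium allowance on strawberries: 395 mg / 1 mg × 63 mg = 24885.0 mg.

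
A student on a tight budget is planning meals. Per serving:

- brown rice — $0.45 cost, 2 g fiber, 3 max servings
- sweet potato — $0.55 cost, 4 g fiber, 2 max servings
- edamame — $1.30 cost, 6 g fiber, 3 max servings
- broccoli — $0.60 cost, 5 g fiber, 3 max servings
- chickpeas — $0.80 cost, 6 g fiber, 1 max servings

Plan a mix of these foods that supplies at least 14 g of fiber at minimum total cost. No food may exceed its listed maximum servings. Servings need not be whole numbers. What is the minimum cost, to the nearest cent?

Cost per g of fiber: broccoli $0.1200, chickpeas $0.1333, sweet potato $0.1375, edamame $0.2167, brown rice $0.2250.
Take 2.8 servings of broccoli: +14.0 g fiber for $1.68 (total $1.68, still need 0.0 g).
Greedy by cheapest-per-g is optimal for a single linear constraint, so the minimum cost is $1.68.

$1.68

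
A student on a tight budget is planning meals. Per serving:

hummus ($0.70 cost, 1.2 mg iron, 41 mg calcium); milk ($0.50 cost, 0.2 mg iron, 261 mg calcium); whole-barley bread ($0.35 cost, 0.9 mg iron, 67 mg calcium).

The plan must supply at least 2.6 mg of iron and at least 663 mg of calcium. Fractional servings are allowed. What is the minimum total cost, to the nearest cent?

Two binding constraints pin down two serving amounts, so the optimal mix uses at most two foods. The candidates are each food alone (scaled to the tighter of iron/calcium) and each pair with both constraints tight.
hummus only: max(2.6/1.2, 663/41) = 16.17 servings → $11.32.
milk only: max(2.6/0.2, 663/261) = 13 servings → $6.50.
whole-barley bread only: max(2.6/0.9, 663/67) = 9.896 servings → $3.46.
hummus + milk with both tight: 1.79 servings and 2.259 servings → $2.38.
hummus + whole-barley bread: the both-tight solution has a negative serving — not a feasible corner.
milk + whole-barley bread with both tight: 1.907 servings and 2.465 servings → $1.82.
Cheapest feasible corner: $1.82.

$1.82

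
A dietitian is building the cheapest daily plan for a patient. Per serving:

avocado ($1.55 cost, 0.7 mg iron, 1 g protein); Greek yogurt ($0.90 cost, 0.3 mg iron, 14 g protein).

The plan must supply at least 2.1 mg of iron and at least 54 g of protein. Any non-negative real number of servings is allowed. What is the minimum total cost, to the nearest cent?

$5.54

Two binding constraints pin down two serving amounts, so the optimal mix uses at most two foods. The candidates are each food alone (scaled to the tighter of iron/protein) and each pair with both constraints tight.
avocado only: max(2.1/0.7, 54/1) = 54 servings → $83.70.
Greek yogurt only: max(2.1/0.3, 54/14) = 7 servings → $6.30.
avocado + Greek yogurt with both tight: 1.389 servings and 3.758 servings → $5.54.
The minimum over all feasible corners is $5.54.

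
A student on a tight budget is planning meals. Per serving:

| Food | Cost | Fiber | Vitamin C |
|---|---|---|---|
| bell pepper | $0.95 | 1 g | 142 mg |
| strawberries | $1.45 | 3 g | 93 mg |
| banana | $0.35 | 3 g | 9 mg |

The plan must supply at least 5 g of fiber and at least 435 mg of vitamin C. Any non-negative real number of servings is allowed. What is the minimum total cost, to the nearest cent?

bell pepper only: max(5/1, 435/142) = 5 servings → $4.75.
strawberries only: max(5/3, 435/93) = 4.677 servings → $6.78.
banana only: max(5/3, 435/9) = 48.33 servings → $16.92.
bell pepper + strawberries with both tight: 2.523 servings and 0.8258 servings → $3.59.
bell pepper + banana with both tight: 3.022 servings and 0.6595 servings → $3.10.
strawberries + banana: intersection lies outside the first quadrant.
The minimum over all feasible corners is $3.10.

$3.10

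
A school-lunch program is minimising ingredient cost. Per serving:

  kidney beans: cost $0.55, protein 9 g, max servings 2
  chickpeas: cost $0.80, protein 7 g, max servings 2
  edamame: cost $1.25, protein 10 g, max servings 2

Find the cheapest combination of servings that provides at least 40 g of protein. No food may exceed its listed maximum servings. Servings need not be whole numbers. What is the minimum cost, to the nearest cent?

Cost per g of protein: kidney beans $0.0611, chickpeas $0.1143, edamame $0.1250.
Take 2 servings of kidney beans: +18.0 g protein for $1.10 (total $1.10, still need 22.0 g).
Take 2 servings of chickpeas: +14.0 g protein for $1.60 (total $2.70, still need 8.0 g).
Take 0.8 servings of edamame: +8.0 g protein for $1.00 (total $3.70, still need 0.0 g).
Filling from the cheapest source first is optimal under one linear minimum: $3.70.

$3.70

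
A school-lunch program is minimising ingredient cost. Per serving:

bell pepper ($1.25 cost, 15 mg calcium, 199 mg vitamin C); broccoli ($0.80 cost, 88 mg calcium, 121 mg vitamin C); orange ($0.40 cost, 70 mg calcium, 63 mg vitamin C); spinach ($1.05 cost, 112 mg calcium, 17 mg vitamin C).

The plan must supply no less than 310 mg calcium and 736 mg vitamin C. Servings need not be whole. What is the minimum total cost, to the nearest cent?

$4.64

The cheapest plan sits at a corner of the feasible region — with two constraints it uses at most two foods.
bell pepper only: max(310/15, 736/199) = 20.67 servings → $25.83.
broccoli only: max(310/88, 736/121) = 6.083 servings → $4.87.
orange only: max(310/70, 736/63) = 11.68 servings → $4.67.
spinach only: max(310/112, 736/17) = 43.29 servings → $45.46.
bell pepper + broccoli with both tight: 1.737 servings and 3.227 servings → $4.75.
bell pepper + orange with both tight: 2.464 servings and 3.901 servings → $4.64.
bell pepper + spinach with both tight: 3.502 servings and 2.299 servings → $6.79.
broccoli + orange: the both-tight solution has a negative serving — not a feasible corner.
broccoli + spinach: the both-tight solution has a negative serving — not a feasible corner.
orange + spinach with both targets exact would need a negative amount; discard.
So the least-cost plan costs $4.64.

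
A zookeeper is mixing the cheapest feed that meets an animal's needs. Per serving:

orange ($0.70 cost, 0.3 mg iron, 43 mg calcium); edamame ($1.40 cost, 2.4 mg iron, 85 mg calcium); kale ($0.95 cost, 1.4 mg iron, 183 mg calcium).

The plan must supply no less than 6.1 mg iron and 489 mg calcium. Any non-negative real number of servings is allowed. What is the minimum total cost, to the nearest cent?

At the optimum either one food covers both requirements or two foods hit both targets exactly; no other combination can be cheaper.
orange only: max(6.1/0.3, 489/43) = 20.33 servings → $14.23.
edamame only: max(6.1/2.4, 489/85) = 5.753 servings → $8.05.
kale only: max(6.1/1.4, 489/183) = 4.357 servings → $4.14.
orange + edamame with both tight: 8.431 servings and 1.488 servings → $7.98.
orange + kale with both targets exact would need a negative amount; discard.
edamame + kale with both tight: 1.348 servings and 2.046 servings → $3.83.
Cheapest feasible corner: $3.83.

$3.83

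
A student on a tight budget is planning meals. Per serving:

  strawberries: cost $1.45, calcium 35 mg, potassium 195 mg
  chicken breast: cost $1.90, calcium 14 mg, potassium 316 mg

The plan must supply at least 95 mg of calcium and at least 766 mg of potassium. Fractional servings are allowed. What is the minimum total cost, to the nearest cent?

$5.25

strawberries only: max(95/35, 766/195) = 3.928 servings → $5.70.
chicken breast only: max(95/14, 766/316) = 6.786 servings → $12.89.
strawberries + chicken breast with both tight: 2.316 servings and 0.9946 servings → $5.25.
Cheapest feasible corner: $5.25.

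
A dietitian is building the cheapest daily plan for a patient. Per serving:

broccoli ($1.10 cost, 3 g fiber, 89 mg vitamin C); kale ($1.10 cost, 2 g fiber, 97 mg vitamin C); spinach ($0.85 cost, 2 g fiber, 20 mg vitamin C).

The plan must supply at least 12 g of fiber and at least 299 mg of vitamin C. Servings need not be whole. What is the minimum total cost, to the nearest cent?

$4.40

Minimising a linear cost over {fiber ≥ 12, vitamin C ≥ 299, servings ≥ 0} — the optimum is at a vertex, using one or two foods.
broccoli only: max(12/3, 299/89) = 4 servings → $4.40.
kale only: max(12/2, 299/97) = 6 servings → $6.60.
spinach only: max(12/2, 299/20) = 14.95 servings → $12.71.
broccoli + kale with both targets exact would need a negative amount; discard.
broccoli + spinach with both tight: 3.034 servings and 1.449 servings → $4.57.
kale + spinach with both tight: 2.325 servings and 3.675 servings → $5.68.
So the least-cost plan costs $4.40.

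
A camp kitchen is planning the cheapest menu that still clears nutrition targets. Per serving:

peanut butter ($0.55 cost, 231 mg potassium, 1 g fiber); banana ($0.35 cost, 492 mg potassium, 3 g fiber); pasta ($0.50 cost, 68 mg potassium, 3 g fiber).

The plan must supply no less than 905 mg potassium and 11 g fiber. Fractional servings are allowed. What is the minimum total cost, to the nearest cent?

$1.28

An LP optimum is at a vertex; with two nutrient constraints at most two foods are used. Check each candidate.
peanut butter only: max(905/231, 11/1) = 11 servings → $6.05.
banana only: max(905/492, 11/3) = 3.667 servings → $1.28.
pasta only: max(905/68, 11/3) = 13.31 servings → $6.65.
peanut butter + banana: intersection lies outside the first quadrant.
peanut butter + pasta with both tight: 3.147 servings and 2.618 servings → $3.04.
banana + pasta with both tight: 1.546 servings and 2.12 servings → $1.60.
The minimum over all feasible corners is $1.28.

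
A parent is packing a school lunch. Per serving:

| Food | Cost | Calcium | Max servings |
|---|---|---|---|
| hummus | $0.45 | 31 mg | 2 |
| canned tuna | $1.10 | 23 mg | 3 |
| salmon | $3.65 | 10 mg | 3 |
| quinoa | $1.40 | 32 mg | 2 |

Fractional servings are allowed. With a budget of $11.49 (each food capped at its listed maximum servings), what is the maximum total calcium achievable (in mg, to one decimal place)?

Calcium per dollar: hummus 68.89, quinoa 22.86, canned tuna 20.91, salmon 2.74.
Take 2 servings of hummus: spends $0.90, +62.0 mg calcium (running total 62.0 mg).
Take 2 servings of quinoa: spends $2.80, +64.0 mg calcium (running total 126.0 mg).
Take 3 servings of canned tuna: spends $3.30, +69.0 mg calcium (running total 195.0 mg).
Take 1.23 servings of salmon: spends $4.49, +12.3 mg calcium (running total 207.3 mg).
Filling greedily by calcium-per-dollar is optimal for one linear limit, giving 207.3 mg.

207.3 mg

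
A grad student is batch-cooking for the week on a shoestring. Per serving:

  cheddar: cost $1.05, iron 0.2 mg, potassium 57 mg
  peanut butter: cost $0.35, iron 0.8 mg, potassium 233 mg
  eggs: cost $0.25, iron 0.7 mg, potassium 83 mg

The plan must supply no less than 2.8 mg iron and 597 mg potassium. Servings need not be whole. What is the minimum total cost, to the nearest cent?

$1.12

At the optimum either one food covers both requirements or two foods hit both targets exactly; no other combination can be cheaper.
cheddar only: max(2.8/0.2, 597/57) = 14 servings → $14.70.
peanut butter only: max(2.8/0.8, 597/233) = 3.5 servings → $1.23.
eggs only: max(2.8/0.7, 597/83) = 7.193 servings → $1.80.
cheddar + peanut butter with both targets exact would need a negative amount; discard.
cheddar + eggs with both tight: 7.961 servings and 1.725 servings → $8.79.
peanut butter + eggs with both tight: 1.918 servings and 1.808 servings → $1.12.
So the least-cost plan costs $1.12.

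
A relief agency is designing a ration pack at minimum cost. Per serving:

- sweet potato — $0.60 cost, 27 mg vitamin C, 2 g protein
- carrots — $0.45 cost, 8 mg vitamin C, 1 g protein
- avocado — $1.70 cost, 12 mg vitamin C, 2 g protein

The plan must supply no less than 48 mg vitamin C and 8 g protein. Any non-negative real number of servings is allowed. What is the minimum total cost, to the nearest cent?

With two linear requirements the optimum uses one or two foods; enumerate the corners.
sweet potato only: max(48/27, 8/2) = 4 servings → $2.40.
carrots only: max(48/8, 8/1) = 8 servings → $3.60.
avocado only: max(48/12, 8/2) = 4 servings → $6.80.
sweet potato + carrots: intersection lies outside the first quadrant.
sweet potato + avocado with both tight: 0 servings and 4 servings → $6.80.
carrots + avocado with both tight: 0 servings and 4 servings → $6.80.
So the least-cost plan costs $2.40.

$2.40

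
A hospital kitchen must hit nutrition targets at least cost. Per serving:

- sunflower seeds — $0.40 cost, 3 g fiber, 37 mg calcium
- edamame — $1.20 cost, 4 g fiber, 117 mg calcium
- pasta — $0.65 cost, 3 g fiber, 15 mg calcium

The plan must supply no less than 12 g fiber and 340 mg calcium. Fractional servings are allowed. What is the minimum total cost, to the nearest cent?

$3.49

A basic optimal solution has at most two foods positive. Try each food alone and each pair with both targets met exactly.
sunflower seeds only: max(12/3, 340/37) = 9.189 servings → $3.68.
edamame only: max(12/4, 340/117) = 3 servings → $3.60.
pasta only: max(12/3, 340/15) = 22.67 servings → $14.73.
sunflower seeds + edamame with both tight: 0.2167 servings and 2.837 servings → $3.49.
sunflower seeds + pasta: the both-tight solution has a negative serving — not a feasible corner.
edamame + pasta with both tight: 2.887 servings and 0.1512 servings → $3.56.
The minimum over all feasible corners is $3.49.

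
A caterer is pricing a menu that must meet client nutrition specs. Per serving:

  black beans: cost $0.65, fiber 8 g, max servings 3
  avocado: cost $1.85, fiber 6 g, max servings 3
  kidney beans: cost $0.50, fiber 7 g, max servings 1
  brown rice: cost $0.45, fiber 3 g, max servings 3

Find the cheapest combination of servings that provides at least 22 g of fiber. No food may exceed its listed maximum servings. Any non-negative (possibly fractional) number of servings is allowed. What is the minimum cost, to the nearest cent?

$1.72

Cost per g of fiber: kidney beans $0.0714, black beans $0.0813, brown rice $0.1500, avocado $0.3083.
Take 1 serving of kidney beans: +7.0 g fiber for $0.50 (total $0.50, still need 15.0 g).
Take 1.875 servings of black beans: +15.0 g fiber for $1.22 (total $1.72, still need 0.0 g).
Filling from the cheapest source first is optimal under one linear minimum: $1.72.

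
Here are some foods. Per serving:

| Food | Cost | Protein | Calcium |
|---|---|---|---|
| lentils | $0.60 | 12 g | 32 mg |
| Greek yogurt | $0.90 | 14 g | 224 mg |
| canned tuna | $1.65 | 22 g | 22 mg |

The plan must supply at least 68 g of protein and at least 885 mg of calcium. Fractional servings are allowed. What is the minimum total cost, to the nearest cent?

With two linear requirements the optimum uses one or two foods; enumerate the corners.
lentils only: max(68/12, 885/32) = 27.66 servings → $16.59.
Greek yogurt only: max(68/14, 885/224) = 4.857 servings → $4.37.
canned tuna only: max(68/22, 885/22) = 40.23 servings → $66.38.
lentils + Greek yogurt with both tight: 1.269 servings and 3.77 servings → $4.15.
lentils + canned tuna with both targets exact would need a negative amount; discard.
Greek yogurt + canned tuna with both tight: 3.89 servings and 0.6152 servings → $4.52.
The minimum over all feasible corners is $4.15.

$4.15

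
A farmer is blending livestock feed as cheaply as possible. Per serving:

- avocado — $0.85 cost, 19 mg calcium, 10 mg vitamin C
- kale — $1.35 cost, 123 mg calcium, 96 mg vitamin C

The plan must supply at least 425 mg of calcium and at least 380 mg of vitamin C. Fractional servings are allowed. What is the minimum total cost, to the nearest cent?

$5.34

For a min-cost LP with two ≥-constraints, a basic feasible solution has at most two positive variables.
avocado only: max(425/19, 380/10) = 38 servings → $32.30.
kale only: max(425/123, 380/96) = 3.958 servings → $5.34.
avocado + kale with both targets exact would need a negative amount; discard.
The minimum over all feasible corners is $5.34.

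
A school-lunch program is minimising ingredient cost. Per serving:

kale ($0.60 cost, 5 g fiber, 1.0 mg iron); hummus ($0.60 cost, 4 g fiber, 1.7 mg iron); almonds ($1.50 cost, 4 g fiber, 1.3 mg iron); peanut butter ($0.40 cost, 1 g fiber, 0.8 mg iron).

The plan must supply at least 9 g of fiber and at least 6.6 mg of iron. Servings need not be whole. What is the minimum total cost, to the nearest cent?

$2.33

A basic optimal solution has at most two foods positive. Try each food alone and each pair with both targets met exactly.
kale only: max(9/5, 6.6/1.0) = 6.6 servings → $3.96.
hummus only: max(9/4, 6.6/1.7) = 3.882 servings → $2.33.
almonds only: max(9/4, 6.6/1.3) = 5.077 servings → $7.62.
peanut butter only: max(9/1, 6.6/0.8) = 9 servings → $3.60.
kale + hummus: intersection lies outside the first quadrant.
kale + almonds with both targets exact would need a negative amount; discard.
kale + peanut butter with both tight: 0.2 servings and 8 servings → $3.32.
hummus + almonds with both targets exact would need a negative amount; discard.
hummus + peanut butter with both tight: 0.4 servings and 7.4 servings → $3.20.
almonds + peanut butter with both tight: 0.3158 servings and 7.737 servings → $3.57.
So the least-cost plan costs $2.33.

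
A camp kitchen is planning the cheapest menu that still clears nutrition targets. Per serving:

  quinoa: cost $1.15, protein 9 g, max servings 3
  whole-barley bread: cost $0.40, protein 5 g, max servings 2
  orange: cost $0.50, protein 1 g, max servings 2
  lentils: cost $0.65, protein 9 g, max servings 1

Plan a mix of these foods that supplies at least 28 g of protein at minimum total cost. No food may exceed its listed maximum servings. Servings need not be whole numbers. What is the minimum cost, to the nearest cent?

$2.60

Cost per g of protein: lentils $0.0722, whole-barley bread $0.0800, quinoa $0.1278, orange $0.5000.
Take 1 serving of lentils: +9.0 g protein for $0.65 (total $0.65, still need 19.0 g).
Take 2 servings of whole-barley bread: +10.0 g protein for $0.80 (total $1.45, still need 9.0 g).
Take 1 serving of quinoa: +9.0 g protein for $1.15 (total $2.60, still need 0.0 g).
Greedy by cheapest-per-g is optimal for a single linear constraint, so the minimum cost is $2.60.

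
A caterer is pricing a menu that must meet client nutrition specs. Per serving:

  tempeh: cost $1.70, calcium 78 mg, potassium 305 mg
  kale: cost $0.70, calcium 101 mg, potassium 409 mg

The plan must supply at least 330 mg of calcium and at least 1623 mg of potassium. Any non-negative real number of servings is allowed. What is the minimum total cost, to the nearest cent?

$2.78

Two binding constraints pin down two serving amounts, so the optimal mix uses at most two foods. The candidates are each food alone (scaled to the tighter of calcium/potassium) and each pair with both constraints tight.
tempeh only: max(330/78, 1623/305) = 5.321 servings → $9.05.
kale only: max(330/101, 1623/409) = 3.968 servings → $2.78.
tempeh + kale: intersection lies outside the first quadrant.
The minimum over all feasible corners is $2.78.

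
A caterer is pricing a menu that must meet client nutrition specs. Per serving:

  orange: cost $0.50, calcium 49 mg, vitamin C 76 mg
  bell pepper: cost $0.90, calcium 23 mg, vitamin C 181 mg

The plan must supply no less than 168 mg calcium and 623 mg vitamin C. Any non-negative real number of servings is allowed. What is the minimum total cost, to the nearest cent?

$3.37

An LP optimum is at a vertex; with two nutrient constraints at most two foods are used. Check each candidate.
orange only: max(168/49, 623/76) = 8.197 servings → $4.10.
bell pepper only: max(168/23, 623/181) = 7.304 servings → $6.57.
orange + bell pepper with both tight: 2.258 servings and 2.494 servings → $3.37.
The minimum over all feasible corners is $3.37.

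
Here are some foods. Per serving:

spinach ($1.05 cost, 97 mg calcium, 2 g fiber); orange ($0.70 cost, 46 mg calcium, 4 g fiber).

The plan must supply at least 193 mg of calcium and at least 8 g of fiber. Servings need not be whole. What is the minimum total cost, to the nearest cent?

$2.36

Check every corner: each single food scaled to meet both minima, and each pair solved so both constraints bind.
spinach only: max(193/97, 8/2) = 4 servings → $4.20.
orange only: max(193/46, 8/4) = 4.196 servings → $2.94.
spinach + orange with both tight: 1.365 servings and 1.318 servings → $2.36.
Cheapest feasible corner: $2.36.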